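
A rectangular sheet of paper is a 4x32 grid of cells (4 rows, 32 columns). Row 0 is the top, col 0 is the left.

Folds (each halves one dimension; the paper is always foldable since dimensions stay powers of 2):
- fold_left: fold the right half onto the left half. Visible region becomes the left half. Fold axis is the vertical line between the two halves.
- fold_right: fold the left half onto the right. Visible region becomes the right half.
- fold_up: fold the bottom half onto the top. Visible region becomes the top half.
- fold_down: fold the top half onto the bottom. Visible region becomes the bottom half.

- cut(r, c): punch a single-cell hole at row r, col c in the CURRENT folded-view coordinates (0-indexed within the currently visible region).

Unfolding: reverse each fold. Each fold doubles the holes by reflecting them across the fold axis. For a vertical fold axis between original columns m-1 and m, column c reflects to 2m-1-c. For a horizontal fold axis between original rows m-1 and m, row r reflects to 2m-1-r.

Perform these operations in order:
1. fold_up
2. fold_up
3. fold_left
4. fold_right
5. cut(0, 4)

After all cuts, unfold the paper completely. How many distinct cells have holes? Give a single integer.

Answer: 16

Derivation:
Op 1 fold_up: fold axis h@2; visible region now rows[0,2) x cols[0,32) = 2x32
Op 2 fold_up: fold axis h@1; visible region now rows[0,1) x cols[0,32) = 1x32
Op 3 fold_left: fold axis v@16; visible region now rows[0,1) x cols[0,16) = 1x16
Op 4 fold_right: fold axis v@8; visible region now rows[0,1) x cols[8,16) = 1x8
Op 5 cut(0, 4): punch at orig (0,12); cuts so far [(0, 12)]; region rows[0,1) x cols[8,16) = 1x8
Unfold 1 (reflect across v@8): 2 holes -> [(0, 3), (0, 12)]
Unfold 2 (reflect across v@16): 4 holes -> [(0, 3), (0, 12), (0, 19), (0, 28)]
Unfold 3 (reflect across h@1): 8 holes -> [(0, 3), (0, 12), (0, 19), (0, 28), (1, 3), (1, 12), (1, 19), (1, 28)]
Unfold 4 (reflect across h@2): 16 holes -> [(0, 3), (0, 12), (0, 19), (0, 28), (1, 3), (1, 12), (1, 19), (1, 28), (2, 3), (2, 12), (2, 19), (2, 28), (3, 3), (3, 12), (3, 19), (3, 28)]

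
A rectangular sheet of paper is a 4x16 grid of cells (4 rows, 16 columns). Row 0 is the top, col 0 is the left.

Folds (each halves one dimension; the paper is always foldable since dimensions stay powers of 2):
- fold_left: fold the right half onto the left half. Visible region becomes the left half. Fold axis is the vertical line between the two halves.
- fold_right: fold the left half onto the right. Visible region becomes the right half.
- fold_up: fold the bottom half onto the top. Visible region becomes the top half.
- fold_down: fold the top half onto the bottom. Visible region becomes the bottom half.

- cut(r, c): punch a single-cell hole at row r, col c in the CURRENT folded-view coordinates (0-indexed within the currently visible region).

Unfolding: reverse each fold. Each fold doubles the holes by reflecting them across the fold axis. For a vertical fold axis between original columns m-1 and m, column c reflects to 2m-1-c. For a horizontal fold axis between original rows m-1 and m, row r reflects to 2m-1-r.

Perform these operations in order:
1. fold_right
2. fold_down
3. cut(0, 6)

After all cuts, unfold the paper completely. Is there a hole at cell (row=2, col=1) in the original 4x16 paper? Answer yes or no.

Op 1 fold_right: fold axis v@8; visible region now rows[0,4) x cols[8,16) = 4x8
Op 2 fold_down: fold axis h@2; visible region now rows[2,4) x cols[8,16) = 2x8
Op 3 cut(0, 6): punch at orig (2,14); cuts so far [(2, 14)]; region rows[2,4) x cols[8,16) = 2x8
Unfold 1 (reflect across h@2): 2 holes -> [(1, 14), (2, 14)]
Unfold 2 (reflect across v@8): 4 holes -> [(1, 1), (1, 14), (2, 1), (2, 14)]
Holes: [(1, 1), (1, 14), (2, 1), (2, 14)]

Answer: yes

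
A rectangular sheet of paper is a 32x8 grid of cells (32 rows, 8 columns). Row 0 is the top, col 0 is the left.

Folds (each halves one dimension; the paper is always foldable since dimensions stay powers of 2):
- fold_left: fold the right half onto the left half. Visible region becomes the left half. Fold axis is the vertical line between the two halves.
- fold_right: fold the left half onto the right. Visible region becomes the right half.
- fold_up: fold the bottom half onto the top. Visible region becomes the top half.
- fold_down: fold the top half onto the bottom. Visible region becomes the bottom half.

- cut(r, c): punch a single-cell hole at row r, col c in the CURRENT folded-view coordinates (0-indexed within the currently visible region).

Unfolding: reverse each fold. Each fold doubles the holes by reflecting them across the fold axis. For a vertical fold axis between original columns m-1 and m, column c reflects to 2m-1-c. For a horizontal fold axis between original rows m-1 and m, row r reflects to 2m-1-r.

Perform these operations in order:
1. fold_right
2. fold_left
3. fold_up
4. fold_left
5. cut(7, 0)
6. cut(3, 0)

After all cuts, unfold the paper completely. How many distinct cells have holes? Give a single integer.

Answer: 32

Derivation:
Op 1 fold_right: fold axis v@4; visible region now rows[0,32) x cols[4,8) = 32x4
Op 2 fold_left: fold axis v@6; visible region now rows[0,32) x cols[4,6) = 32x2
Op 3 fold_up: fold axis h@16; visible region now rows[0,16) x cols[4,6) = 16x2
Op 4 fold_left: fold axis v@5; visible region now rows[0,16) x cols[4,5) = 16x1
Op 5 cut(7, 0): punch at orig (7,4); cuts so far [(7, 4)]; region rows[0,16) x cols[4,5) = 16x1
Op 6 cut(3, 0): punch at orig (3,4); cuts so far [(3, 4), (7, 4)]; region rows[0,16) x cols[4,5) = 16x1
Unfold 1 (reflect across v@5): 4 holes -> [(3, 4), (3, 5), (7, 4), (7, 5)]
Unfold 2 (reflect across h@16): 8 holes -> [(3, 4), (3, 5), (7, 4), (7, 5), (24, 4), (24, 5), (28, 4), (28, 5)]
Unfold 3 (reflect across v@6): 16 holes -> [(3, 4), (3, 5), (3, 6), (3, 7), (7, 4), (7, 5), (7, 6), (7, 7), (24, 4), (24, 5), (24, 6), (24, 7), (28, 4), (28, 5), (28, 6), (28, 7)]
Unfold 4 (reflect across v@4): 32 holes -> [(3, 0), (3, 1), (3, 2), (3, 3), (3, 4), (3, 5), (3, 6), (3, 7), (7, 0), (7, 1), (7, 2), (7, 3), (7, 4), (7, 5), (7, 6), (7, 7), (24, 0), (24, 1), (24, 2), (24, 3), (24, 4), (24, 5), (24, 6), (24, 7), (28, 0), (28, 1), (28, 2), (28, 3), (28, 4), (28, 5), (28, 6), (28, 7)]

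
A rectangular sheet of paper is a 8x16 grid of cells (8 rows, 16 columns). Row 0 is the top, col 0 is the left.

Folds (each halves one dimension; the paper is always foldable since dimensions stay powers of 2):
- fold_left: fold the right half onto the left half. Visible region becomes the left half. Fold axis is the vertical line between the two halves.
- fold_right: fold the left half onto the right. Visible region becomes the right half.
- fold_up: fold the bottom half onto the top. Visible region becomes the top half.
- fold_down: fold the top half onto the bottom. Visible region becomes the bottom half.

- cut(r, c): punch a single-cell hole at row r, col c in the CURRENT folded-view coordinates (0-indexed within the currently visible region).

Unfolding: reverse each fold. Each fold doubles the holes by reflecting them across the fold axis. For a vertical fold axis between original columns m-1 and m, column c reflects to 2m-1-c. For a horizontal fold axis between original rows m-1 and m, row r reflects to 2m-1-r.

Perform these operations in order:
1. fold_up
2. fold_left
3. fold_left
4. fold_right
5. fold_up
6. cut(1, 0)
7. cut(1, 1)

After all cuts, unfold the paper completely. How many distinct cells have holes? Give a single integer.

Op 1 fold_up: fold axis h@4; visible region now rows[0,4) x cols[0,16) = 4x16
Op 2 fold_left: fold axis v@8; visible region now rows[0,4) x cols[0,8) = 4x8
Op 3 fold_left: fold axis v@4; visible region now rows[0,4) x cols[0,4) = 4x4
Op 4 fold_right: fold axis v@2; visible region now rows[0,4) x cols[2,4) = 4x2
Op 5 fold_up: fold axis h@2; visible region now rows[0,2) x cols[2,4) = 2x2
Op 6 cut(1, 0): punch at orig (1,2); cuts so far [(1, 2)]; region rows[0,2) x cols[2,4) = 2x2
Op 7 cut(1, 1): punch at orig (1,3); cuts so far [(1, 2), (1, 3)]; region rows[0,2) x cols[2,4) = 2x2
Unfold 1 (reflect across h@2): 4 holes -> [(1, 2), (1, 3), (2, 2), (2, 3)]
Unfold 2 (reflect across v@2): 8 holes -> [(1, 0), (1, 1), (1, 2), (1, 3), (2, 0), (2, 1), (2, 2), (2, 3)]
Unfold 3 (reflect across v@4): 16 holes -> [(1, 0), (1, 1), (1, 2), (1, 3), (1, 4), (1, 5), (1, 6), (1, 7), (2, 0), (2, 1), (2, 2), (2, 3), (2, 4), (2, 5), (2, 6), (2, 7)]
Unfold 4 (reflect across v@8): 32 holes -> [(1, 0), (1, 1), (1, 2), (1, 3), (1, 4), (1, 5), (1, 6), (1, 7), (1, 8), (1, 9), (1, 10), (1, 11), (1, 12), (1, 13), (1, 14), (1, 15), (2, 0), (2, 1), (2, 2), (2, 3), (2, 4), (2, 5), (2, 6), (2, 7), (2, 8), (2, 9), (2, 10), (2, 11), (2, 12), (2, 13), (2, 14), (2, 15)]
Unfold 5 (reflect across h@4): 64 holes -> [(1, 0), (1, 1), (1, 2), (1, 3), (1, 4), (1, 5), (1, 6), (1, 7), (1, 8), (1, 9), (1, 10), (1, 11), (1, 12), (1, 13), (1, 14), (1, 15), (2, 0), (2, 1), (2, 2), (2, 3), (2, 4), (2, 5), (2, 6), (2, 7), (2, 8), (2, 9), (2, 10), (2, 11), (2, 12), (2, 13), (2, 14), (2, 15), (5, 0), (5, 1), (5, 2), (5, 3), (5, 4), (5, 5), (5, 6), (5, 7), (5, 8), (5, 9), (5, 10), (5, 11), (5, 12), (5, 13), (5, 14), (5, 15), (6, 0), (6, 1), (6, 2), (6, 3), (6, 4), (6, 5), (6, 6), (6, 7), (6, 8), (6, 9), (6, 10), (6, 11), (6, 12), (6, 13), (6, 14), (6, 15)]

Answer: 64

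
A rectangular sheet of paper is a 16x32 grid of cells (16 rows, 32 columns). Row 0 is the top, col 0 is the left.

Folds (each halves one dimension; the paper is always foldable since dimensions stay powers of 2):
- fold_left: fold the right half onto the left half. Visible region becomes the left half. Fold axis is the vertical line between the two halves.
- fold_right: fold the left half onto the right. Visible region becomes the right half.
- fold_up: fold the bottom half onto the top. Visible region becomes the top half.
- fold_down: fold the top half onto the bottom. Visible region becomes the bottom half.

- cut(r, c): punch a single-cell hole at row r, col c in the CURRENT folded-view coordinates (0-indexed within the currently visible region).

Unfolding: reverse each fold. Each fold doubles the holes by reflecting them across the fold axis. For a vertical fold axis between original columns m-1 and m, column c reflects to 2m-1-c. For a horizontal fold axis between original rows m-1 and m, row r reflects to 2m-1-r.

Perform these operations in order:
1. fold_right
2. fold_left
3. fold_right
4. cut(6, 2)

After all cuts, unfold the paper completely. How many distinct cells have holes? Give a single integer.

Answer: 8

Derivation:
Op 1 fold_right: fold axis v@16; visible region now rows[0,16) x cols[16,32) = 16x16
Op 2 fold_left: fold axis v@24; visible region now rows[0,16) x cols[16,24) = 16x8
Op 3 fold_right: fold axis v@20; visible region now rows[0,16) x cols[20,24) = 16x4
Op 4 cut(6, 2): punch at orig (6,22); cuts so far [(6, 22)]; region rows[0,16) x cols[20,24) = 16x4
Unfold 1 (reflect across v@20): 2 holes -> [(6, 17), (6, 22)]
Unfold 2 (reflect across v@24): 4 holes -> [(6, 17), (6, 22), (6, 25), (6, 30)]
Unfold 3 (reflect across v@16): 8 holes -> [(6, 1), (6, 6), (6, 9), (6, 14), (6, 17), (6, 22), (6, 25), (6, 30)]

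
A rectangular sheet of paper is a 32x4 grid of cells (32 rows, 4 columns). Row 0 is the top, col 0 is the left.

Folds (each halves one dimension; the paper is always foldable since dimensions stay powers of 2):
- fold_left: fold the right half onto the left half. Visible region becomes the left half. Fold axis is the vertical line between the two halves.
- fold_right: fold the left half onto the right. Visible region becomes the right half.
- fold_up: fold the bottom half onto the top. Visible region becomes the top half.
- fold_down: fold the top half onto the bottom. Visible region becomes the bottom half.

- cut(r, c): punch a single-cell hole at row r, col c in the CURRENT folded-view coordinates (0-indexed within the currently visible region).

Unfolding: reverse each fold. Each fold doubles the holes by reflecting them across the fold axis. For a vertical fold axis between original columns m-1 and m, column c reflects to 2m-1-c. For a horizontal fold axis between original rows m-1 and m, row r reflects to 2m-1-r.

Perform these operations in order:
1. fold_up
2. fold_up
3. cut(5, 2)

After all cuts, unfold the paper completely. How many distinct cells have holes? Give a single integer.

Op 1 fold_up: fold axis h@16; visible region now rows[0,16) x cols[0,4) = 16x4
Op 2 fold_up: fold axis h@8; visible region now rows[0,8) x cols[0,4) = 8x4
Op 3 cut(5, 2): punch at orig (5,2); cuts so far [(5, 2)]; region rows[0,8) x cols[0,4) = 8x4
Unfold 1 (reflect across h@8): 2 holes -> [(5, 2), (10, 2)]
Unfold 2 (reflect across h@16): 4 holes -> [(5, 2), (10, 2), (21, 2), (26, 2)]

Answer: 4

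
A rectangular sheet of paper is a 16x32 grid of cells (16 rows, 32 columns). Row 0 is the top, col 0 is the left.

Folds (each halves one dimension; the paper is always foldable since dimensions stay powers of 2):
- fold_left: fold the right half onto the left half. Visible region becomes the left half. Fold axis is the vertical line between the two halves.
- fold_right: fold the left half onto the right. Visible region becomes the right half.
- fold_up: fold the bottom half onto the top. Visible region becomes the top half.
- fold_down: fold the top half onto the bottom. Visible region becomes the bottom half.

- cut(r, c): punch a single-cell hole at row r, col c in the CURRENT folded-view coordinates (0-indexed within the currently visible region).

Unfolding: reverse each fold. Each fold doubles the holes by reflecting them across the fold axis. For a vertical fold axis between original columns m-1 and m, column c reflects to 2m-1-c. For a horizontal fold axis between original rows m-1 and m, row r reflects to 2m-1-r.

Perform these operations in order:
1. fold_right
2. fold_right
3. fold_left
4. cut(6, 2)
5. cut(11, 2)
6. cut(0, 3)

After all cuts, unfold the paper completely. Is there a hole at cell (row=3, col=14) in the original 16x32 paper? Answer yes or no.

Answer: no

Derivation:
Op 1 fold_right: fold axis v@16; visible region now rows[0,16) x cols[16,32) = 16x16
Op 2 fold_right: fold axis v@24; visible region now rows[0,16) x cols[24,32) = 16x8
Op 3 fold_left: fold axis v@28; visible region now rows[0,16) x cols[24,28) = 16x4
Op 4 cut(6, 2): punch at orig (6,26); cuts so far [(6, 26)]; region rows[0,16) x cols[24,28) = 16x4
Op 5 cut(11, 2): punch at orig (11,26); cuts so far [(6, 26), (11, 26)]; region rows[0,16) x cols[24,28) = 16x4
Op 6 cut(0, 3): punch at orig (0,27); cuts so far [(0, 27), (6, 26), (11, 26)]; region rows[0,16) x cols[24,28) = 16x4
Unfold 1 (reflect across v@28): 6 holes -> [(0, 27), (0, 28), (6, 26), (6, 29), (11, 26), (11, 29)]
Unfold 2 (reflect across v@24): 12 holes -> [(0, 19), (0, 20), (0, 27), (0, 28), (6, 18), (6, 21), (6, 26), (6, 29), (11, 18), (11, 21), (11, 26), (11, 29)]
Unfold 3 (reflect across v@16): 24 holes -> [(0, 3), (0, 4), (0, 11), (0, 12), (0, 19), (0, 20), (0, 27), (0, 28), (6, 2), (6, 5), (6, 10), (6, 13), (6, 18), (6, 21), (6, 26), (6, 29), (11, 2), (11, 5), (11, 10), (11, 13), (11, 18), (11, 21), (11, 26), (11, 29)]
Holes: [(0, 3), (0, 4), (0, 11), (0, 12), (0, 19), (0, 20), (0, 27), (0, 28), (6, 2), (6, 5), (6, 10), (6, 13), (6, 18), (6, 21), (6, 26), (6, 29), (11, 2), (11, 5), (11, 10), (11, 13), (11, 18), (11, 21), (11, 26), (11, 29)]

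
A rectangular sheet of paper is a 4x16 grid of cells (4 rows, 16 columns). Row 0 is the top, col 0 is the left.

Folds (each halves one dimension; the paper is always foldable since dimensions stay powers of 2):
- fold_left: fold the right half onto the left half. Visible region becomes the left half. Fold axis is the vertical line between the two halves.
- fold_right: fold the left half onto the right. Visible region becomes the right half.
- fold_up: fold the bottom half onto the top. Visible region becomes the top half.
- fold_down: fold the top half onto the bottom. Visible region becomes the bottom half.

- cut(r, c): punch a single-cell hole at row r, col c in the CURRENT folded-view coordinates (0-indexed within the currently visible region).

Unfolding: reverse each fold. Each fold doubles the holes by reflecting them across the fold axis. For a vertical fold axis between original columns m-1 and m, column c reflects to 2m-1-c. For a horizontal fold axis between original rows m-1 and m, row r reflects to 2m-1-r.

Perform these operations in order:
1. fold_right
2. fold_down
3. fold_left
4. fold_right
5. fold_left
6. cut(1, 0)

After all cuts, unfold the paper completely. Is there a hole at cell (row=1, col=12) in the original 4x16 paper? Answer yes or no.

Answer: no

Derivation:
Op 1 fold_right: fold axis v@8; visible region now rows[0,4) x cols[8,16) = 4x8
Op 2 fold_down: fold axis h@2; visible region now rows[2,4) x cols[8,16) = 2x8
Op 3 fold_left: fold axis v@12; visible region now rows[2,4) x cols[8,12) = 2x4
Op 4 fold_right: fold axis v@10; visible region now rows[2,4) x cols[10,12) = 2x2
Op 5 fold_left: fold axis v@11; visible region now rows[2,4) x cols[10,11) = 2x1
Op 6 cut(1, 0): punch at orig (3,10); cuts so far [(3, 10)]; region rows[2,4) x cols[10,11) = 2x1
Unfold 1 (reflect across v@11): 2 holes -> [(3, 10), (3, 11)]
Unfold 2 (reflect across v@10): 4 holes -> [(3, 8), (3, 9), (3, 10), (3, 11)]
Unfold 3 (reflect across v@12): 8 holes -> [(3, 8), (3, 9), (3, 10), (3, 11), (3, 12), (3, 13), (3, 14), (3, 15)]
Unfold 4 (reflect across h@2): 16 holes -> [(0, 8), (0, 9), (0, 10), (0, 11), (0, 12), (0, 13), (0, 14), (0, 15), (3, 8), (3, 9), (3, 10), (3, 11), (3, 12), (3, 13), (3, 14), (3, 15)]
Unfold 5 (reflect across v@8): 32 holes -> [(0, 0), (0, 1), (0, 2), (0, 3), (0, 4), (0, 5), (0, 6), (0, 7), (0, 8), (0, 9), (0, 10), (0, 11), (0, 12), (0, 13), (0, 14), (0, 15), (3, 0), (3, 1), (3, 2), (3, 3), (3, 4), (3, 5), (3, 6), (3, 7), (3, 8), (3, 9), (3, 10), (3, 11), (3, 12), (3, 13), (3, 14), (3, 15)]
Holes: [(0, 0), (0, 1), (0, 2), (0, 3), (0, 4), (0, 5), (0, 6), (0, 7), (0, 8), (0, 9), (0, 10), (0, 11), (0, 12), (0, 13), (0, 14), (0, 15), (3, 0), (3, 1), (3, 2), (3, 3), (3, 4), (3, 5), (3, 6), (3, 7), (3, 8), (3, 9), (3, 10), (3, 11), (3, 12), (3, 13), (3, 14), (3, 15)]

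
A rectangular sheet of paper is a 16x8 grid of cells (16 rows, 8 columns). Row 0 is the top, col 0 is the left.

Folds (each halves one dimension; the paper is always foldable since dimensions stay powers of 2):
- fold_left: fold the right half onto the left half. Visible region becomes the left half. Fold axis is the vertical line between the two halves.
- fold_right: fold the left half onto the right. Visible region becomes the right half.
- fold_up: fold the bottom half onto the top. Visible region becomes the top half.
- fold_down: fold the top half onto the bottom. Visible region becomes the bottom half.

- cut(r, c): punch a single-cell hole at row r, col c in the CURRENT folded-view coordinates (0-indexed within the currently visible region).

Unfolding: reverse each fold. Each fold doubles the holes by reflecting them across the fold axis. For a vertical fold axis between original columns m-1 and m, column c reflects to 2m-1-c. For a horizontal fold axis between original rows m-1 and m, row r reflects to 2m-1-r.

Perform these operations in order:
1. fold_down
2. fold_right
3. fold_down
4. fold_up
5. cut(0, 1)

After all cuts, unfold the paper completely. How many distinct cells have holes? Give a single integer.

Answer: 16

Derivation:
Op 1 fold_down: fold axis h@8; visible region now rows[8,16) x cols[0,8) = 8x8
Op 2 fold_right: fold axis v@4; visible region now rows[8,16) x cols[4,8) = 8x4
Op 3 fold_down: fold axis h@12; visible region now rows[12,16) x cols[4,8) = 4x4
Op 4 fold_up: fold axis h@14; visible region now rows[12,14) x cols[4,8) = 2x4
Op 5 cut(0, 1): punch at orig (12,5); cuts so far [(12, 5)]; region rows[12,14) x cols[4,8) = 2x4
Unfold 1 (reflect across h@14): 2 holes -> [(12, 5), (15, 5)]
Unfold 2 (reflect across h@12): 4 holes -> [(8, 5), (11, 5), (12, 5), (15, 5)]
Unfold 3 (reflect across v@4): 8 holes -> [(8, 2), (8, 5), (11, 2), (11, 5), (12, 2), (12, 5), (15, 2), (15, 5)]
Unfold 4 (reflect across h@8): 16 holes -> [(0, 2), (0, 5), (3, 2), (3, 5), (4, 2), (4, 5), (7, 2), (7, 5), (8, 2), (8, 5), (11, 2), (11, 5), (12, 2), (12, 5), (15, 2), (15, 5)]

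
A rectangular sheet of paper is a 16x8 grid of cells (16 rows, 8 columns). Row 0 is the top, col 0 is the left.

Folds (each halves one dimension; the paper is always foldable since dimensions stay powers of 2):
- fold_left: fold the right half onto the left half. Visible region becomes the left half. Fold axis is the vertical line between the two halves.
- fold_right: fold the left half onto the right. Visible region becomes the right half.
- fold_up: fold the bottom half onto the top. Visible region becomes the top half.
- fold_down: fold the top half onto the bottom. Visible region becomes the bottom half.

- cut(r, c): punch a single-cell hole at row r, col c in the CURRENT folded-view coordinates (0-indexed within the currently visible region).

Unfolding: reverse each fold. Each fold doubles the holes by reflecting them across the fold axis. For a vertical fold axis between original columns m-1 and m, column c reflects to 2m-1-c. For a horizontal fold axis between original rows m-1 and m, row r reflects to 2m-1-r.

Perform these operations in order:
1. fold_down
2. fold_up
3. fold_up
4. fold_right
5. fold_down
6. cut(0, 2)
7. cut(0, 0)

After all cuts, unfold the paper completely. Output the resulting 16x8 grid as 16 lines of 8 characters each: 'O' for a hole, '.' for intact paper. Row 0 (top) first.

Op 1 fold_down: fold axis h@8; visible region now rows[8,16) x cols[0,8) = 8x8
Op 2 fold_up: fold axis h@12; visible region now rows[8,12) x cols[0,8) = 4x8
Op 3 fold_up: fold axis h@10; visible region now rows[8,10) x cols[0,8) = 2x8
Op 4 fold_right: fold axis v@4; visible region now rows[8,10) x cols[4,8) = 2x4
Op 5 fold_down: fold axis h@9; visible region now rows[9,10) x cols[4,8) = 1x4
Op 6 cut(0, 2): punch at orig (9,6); cuts so far [(9, 6)]; region rows[9,10) x cols[4,8) = 1x4
Op 7 cut(0, 0): punch at orig (9,4); cuts so far [(9, 4), (9, 6)]; region rows[9,10) x cols[4,8) = 1x4
Unfold 1 (reflect across h@9): 4 holes -> [(8, 4), (8, 6), (9, 4), (9, 6)]
Unfold 2 (reflect across v@4): 8 holes -> [(8, 1), (8, 3), (8, 4), (8, 6), (9, 1), (9, 3), (9, 4), (9, 6)]
Unfold 3 (reflect across h@10): 16 holes -> [(8, 1), (8, 3), (8, 4), (8, 6), (9, 1), (9, 3), (9, 4), (9, 6), (10, 1), (10, 3), (10, 4), (10, 6), (11, 1), (11, 3), (11, 4), (11, 6)]
Unfold 4 (reflect across h@12): 32 holes -> [(8, 1), (8, 3), (8, 4), (8, 6), (9, 1), (9, 3), (9, 4), (9, 6), (10, 1), (10, 3), (10, 4), (10, 6), (11, 1), (11, 3), (11, 4), (11, 6), (12, 1), (12, 3), (12, 4), (12, 6), (13, 1), (13, 3), (13, 4), (13, 6), (14, 1), (14, 3), (14, 4), (14, 6), (15, 1), (15, 3), (15, 4), (15, 6)]
Unfold 5 (reflect across h@8): 64 holes -> [(0, 1), (0, 3), (0, 4), (0, 6), (1, 1), (1, 3), (1, 4), (1, 6), (2, 1), (2, 3), (2, 4), (2, 6), (3, 1), (3, 3), (3, 4), (3, 6), (4, 1), (4, 3), (4, 4), (4, 6), (5, 1), (5, 3), (5, 4), (5, 6), (6, 1), (6, 3), (6, 4), (6, 6), (7, 1), (7, 3), (7, 4), (7, 6), (8, 1), (8, 3), (8, 4), (8, 6), (9, 1), (9, 3), (9, 4), (9, 6), (10, 1), (10, 3), (10, 4), (10, 6), (11, 1), (11, 3), (11, 4), (11, 6), (12, 1), (12, 3), (12, 4), (12, 6), (13, 1), (13, 3), (13, 4), (13, 6), (14, 1), (14, 3), (14, 4), (14, 6), (15, 1), (15, 3), (15, 4), (15, 6)]

Answer: .O.OO.O.
.O.OO.O.
.O.OO.O.
.O.OO.O.
.O.OO.O.
.O.OO.O.
.O.OO.O.
.O.OO.O.
.O.OO.O.
.O.OO.O.
.O.OO.O.
.O.OO.O.
.O.OO.O.
.O.OO.O.
.O.OO.O.
.O.OO.O.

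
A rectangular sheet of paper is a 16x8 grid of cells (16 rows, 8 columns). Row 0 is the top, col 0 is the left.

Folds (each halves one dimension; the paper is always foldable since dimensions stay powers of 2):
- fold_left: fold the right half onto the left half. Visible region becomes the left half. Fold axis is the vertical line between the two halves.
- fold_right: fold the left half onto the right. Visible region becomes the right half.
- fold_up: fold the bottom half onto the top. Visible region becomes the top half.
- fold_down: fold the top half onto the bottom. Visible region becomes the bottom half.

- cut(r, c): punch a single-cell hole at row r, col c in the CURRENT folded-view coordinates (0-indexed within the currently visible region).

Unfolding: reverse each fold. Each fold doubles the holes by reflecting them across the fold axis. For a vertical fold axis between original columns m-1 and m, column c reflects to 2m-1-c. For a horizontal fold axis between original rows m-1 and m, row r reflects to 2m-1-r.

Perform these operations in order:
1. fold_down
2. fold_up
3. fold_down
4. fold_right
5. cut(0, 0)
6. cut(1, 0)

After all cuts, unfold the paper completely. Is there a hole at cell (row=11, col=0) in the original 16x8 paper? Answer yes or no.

Op 1 fold_down: fold axis h@8; visible region now rows[8,16) x cols[0,8) = 8x8
Op 2 fold_up: fold axis h@12; visible region now rows[8,12) x cols[0,8) = 4x8
Op 3 fold_down: fold axis h@10; visible region now rows[10,12) x cols[0,8) = 2x8
Op 4 fold_right: fold axis v@4; visible region now rows[10,12) x cols[4,8) = 2x4
Op 5 cut(0, 0): punch at orig (10,4); cuts so far [(10, 4)]; region rows[10,12) x cols[4,8) = 2x4
Op 6 cut(1, 0): punch at orig (11,4); cuts so far [(10, 4), (11, 4)]; region rows[10,12) x cols[4,8) = 2x4
Unfold 1 (reflect across v@4): 4 holes -> [(10, 3), (10, 4), (11, 3), (11, 4)]
Unfold 2 (reflect across h@10): 8 holes -> [(8, 3), (8, 4), (9, 3), (9, 4), (10, 3), (10, 4), (11, 3), (11, 4)]
Unfold 3 (reflect across h@12): 16 holes -> [(8, 3), (8, 4), (9, 3), (9, 4), (10, 3), (10, 4), (11, 3), (11, 4), (12, 3), (12, 4), (13, 3), (13, 4), (14, 3), (14, 4), (15, 3), (15, 4)]
Unfold 4 (reflect across h@8): 32 holes -> [(0, 3), (0, 4), (1, 3), (1, 4), (2, 3), (2, 4), (3, 3), (3, 4), (4, 3), (4, 4), (5, 3), (5, 4), (6, 3), (6, 4), (7, 3), (7, 4), (8, 3), (8, 4), (9, 3), (9, 4), (10, 3), (10, 4), (11, 3), (11, 4), (12, 3), (12, 4), (13, 3), (13, 4), (14, 3), (14, 4), (15, 3), (15, 4)]
Holes: [(0, 3), (0, 4), (1, 3), (1, 4), (2, 3), (2, 4), (3, 3), (3, 4), (4, 3), (4, 4), (5, 3), (5, 4), (6, 3), (6, 4), (7, 3), (7, 4), (8, 3), (8, 4), (9, 3), (9, 4), (10, 3), (10, 4), (11, 3), (11, 4), (12, 3), (12, 4), (13, 3), (13, 4), (14, 3), (14, 4), (15, 3), (15, 4)]

Answer: no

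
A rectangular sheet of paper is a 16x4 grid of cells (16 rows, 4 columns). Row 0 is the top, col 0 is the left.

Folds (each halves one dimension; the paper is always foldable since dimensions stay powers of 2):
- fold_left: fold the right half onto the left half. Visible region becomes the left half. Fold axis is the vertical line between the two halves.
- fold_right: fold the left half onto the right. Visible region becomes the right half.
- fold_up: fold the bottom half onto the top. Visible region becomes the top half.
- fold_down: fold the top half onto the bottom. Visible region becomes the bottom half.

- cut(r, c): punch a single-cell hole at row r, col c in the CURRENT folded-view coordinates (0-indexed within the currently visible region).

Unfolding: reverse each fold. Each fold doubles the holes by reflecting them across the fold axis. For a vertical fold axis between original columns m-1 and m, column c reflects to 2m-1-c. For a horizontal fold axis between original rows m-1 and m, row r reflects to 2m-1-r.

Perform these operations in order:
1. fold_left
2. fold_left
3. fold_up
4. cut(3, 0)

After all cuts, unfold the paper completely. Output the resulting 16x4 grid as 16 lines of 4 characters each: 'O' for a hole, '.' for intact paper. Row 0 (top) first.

Op 1 fold_left: fold axis v@2; visible region now rows[0,16) x cols[0,2) = 16x2
Op 2 fold_left: fold axis v@1; visible region now rows[0,16) x cols[0,1) = 16x1
Op 3 fold_up: fold axis h@8; visible region now rows[0,8) x cols[0,1) = 8x1
Op 4 cut(3, 0): punch at orig (3,0); cuts so far [(3, 0)]; region rows[0,8) x cols[0,1) = 8x1
Unfold 1 (reflect across h@8): 2 holes -> [(3, 0), (12, 0)]
Unfold 2 (reflect across v@1): 4 holes -> [(3, 0), (3, 1), (12, 0), (12, 1)]
Unfold 3 (reflect across v@2): 8 holes -> [(3, 0), (3, 1), (3, 2), (3, 3), (12, 0), (12, 1), (12, 2), (12, 3)]

Answer: ....
....
....
OOOO
....
....
....
....
....
....
....
....
OOOO
....
....
....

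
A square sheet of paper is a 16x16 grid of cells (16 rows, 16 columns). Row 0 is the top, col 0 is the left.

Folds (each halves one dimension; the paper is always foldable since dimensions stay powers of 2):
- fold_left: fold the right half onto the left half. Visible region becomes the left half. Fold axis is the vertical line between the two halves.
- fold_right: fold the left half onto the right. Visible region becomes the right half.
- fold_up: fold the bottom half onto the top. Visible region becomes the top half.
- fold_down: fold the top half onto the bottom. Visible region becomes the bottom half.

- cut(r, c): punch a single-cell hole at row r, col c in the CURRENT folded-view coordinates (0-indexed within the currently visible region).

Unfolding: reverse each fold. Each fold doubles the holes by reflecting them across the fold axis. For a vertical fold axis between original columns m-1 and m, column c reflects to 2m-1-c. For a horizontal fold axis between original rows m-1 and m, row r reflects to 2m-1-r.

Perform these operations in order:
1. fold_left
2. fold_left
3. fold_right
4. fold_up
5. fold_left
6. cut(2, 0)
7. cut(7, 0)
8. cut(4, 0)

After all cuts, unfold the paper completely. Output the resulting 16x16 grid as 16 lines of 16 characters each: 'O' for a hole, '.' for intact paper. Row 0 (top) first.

Op 1 fold_left: fold axis v@8; visible region now rows[0,16) x cols[0,8) = 16x8
Op 2 fold_left: fold axis v@4; visible region now rows[0,16) x cols[0,4) = 16x4
Op 3 fold_right: fold axis v@2; visible region now rows[0,16) x cols[2,4) = 16x2
Op 4 fold_up: fold axis h@8; visible region now rows[0,8) x cols[2,4) = 8x2
Op 5 fold_left: fold axis v@3; visible region now rows[0,8) x cols[2,3) = 8x1
Op 6 cut(2, 0): punch at orig (2,2); cuts so far [(2, 2)]; region rows[0,8) x cols[2,3) = 8x1
Op 7 cut(7, 0): punch at orig (7,2); cuts so far [(2, 2), (7, 2)]; region rows[0,8) x cols[2,3) = 8x1
Op 8 cut(4, 0): punch at orig (4,2); cuts so far [(2, 2), (4, 2), (7, 2)]; region rows[0,8) x cols[2,3) = 8x1
Unfold 1 (reflect across v@3): 6 holes -> [(2, 2), (2, 3), (4, 2), (4, 3), (7, 2), (7, 3)]
Unfold 2 (reflect across h@8): 12 holes -> [(2, 2), (2, 3), (4, 2), (4, 3), (7, 2), (7, 3), (8, 2), (8, 3), (11, 2), (11, 3), (13, 2), (13, 3)]
Unfold 3 (reflect across v@2): 24 holes -> [(2, 0), (2, 1), (2, 2), (2, 3), (4, 0), (4, 1), (4, 2), (4, 3), (7, 0), (7, 1), (7, 2), (7, 3), (8, 0), (8, 1), (8, 2), (8, 3), (11, 0), (11, 1), (11, 2), (11, 3), (13, 0), (13, 1), (13, 2), (13, 3)]
Unfold 4 (reflect across v@4): 48 holes -> [(2, 0), (2, 1), (2, 2), (2, 3), (2, 4), (2, 5), (2, 6), (2, 7), (4, 0), (4, 1), (4, 2), (4, 3), (4, 4), (4, 5), (4, 6), (4, 7), (7, 0), (7, 1), (7, 2), (7, 3), (7, 4), (7, 5), (7, 6), (7, 7), (8, 0), (8, 1), (8, 2), (8, 3), (8, 4), (8, 5), (8, 6), (8, 7), (11, 0), (11, 1), (11, 2), (11, 3), (11, 4), (11, 5), (11, 6), (11, 7), (13, 0), (13, 1), (13, 2), (13, 3), (13, 4), (13, 5), (13, 6), (13, 7)]
Unfold 5 (reflect across v@8): 96 holes -> [(2, 0), (2, 1), (2, 2), (2, 3), (2, 4), (2, 5), (2, 6), (2, 7), (2, 8), (2, 9), (2, 10), (2, 11), (2, 12), (2, 13), (2, 14), (2, 15), (4, 0), (4, 1), (4, 2), (4, 3), (4, 4), (4, 5), (4, 6), (4, 7), (4, 8), (4, 9), (4, 10), (4, 11), (4, 12), (4, 13), (4, 14), (4, 15), (7, 0), (7, 1), (7, 2), (7, 3), (7, 4), (7, 5), (7, 6), (7, 7), (7, 8), (7, 9), (7, 10), (7, 11), (7, 12), (7, 13), (7, 14), (7, 15), (8, 0), (8, 1), (8, 2), (8, 3), (8, 4), (8, 5), (8, 6), (8, 7), (8, 8), (8, 9), (8, 10), (8, 11), (8, 12), (8, 13), (8, 14), (8, 15), (11, 0), (11, 1), (11, 2), (11, 3), (11, 4), (11, 5), (11, 6), (11, 7), (11, 8), (11, 9), (11, 10), (11, 11), (11, 12), (11, 13), (11, 14), (11, 15), (13, 0), (13, 1), (13, 2), (13, 3), (13, 4), (13, 5), (13, 6), (13, 7), (13, 8), (13, 9), (13, 10), (13, 11), (13, 12), (13, 13), (13, 14), (13, 15)]

Answer: ................
................
OOOOOOOOOOOOOOOO
................
OOOOOOOOOOOOOOOO
................
................
OOOOOOOOOOOOOOOO
OOOOOOOOOOOOOOOO
................
................
OOOOOOOOOOOOOOOO
................
OOOOOOOOOOOOOOOO
................
................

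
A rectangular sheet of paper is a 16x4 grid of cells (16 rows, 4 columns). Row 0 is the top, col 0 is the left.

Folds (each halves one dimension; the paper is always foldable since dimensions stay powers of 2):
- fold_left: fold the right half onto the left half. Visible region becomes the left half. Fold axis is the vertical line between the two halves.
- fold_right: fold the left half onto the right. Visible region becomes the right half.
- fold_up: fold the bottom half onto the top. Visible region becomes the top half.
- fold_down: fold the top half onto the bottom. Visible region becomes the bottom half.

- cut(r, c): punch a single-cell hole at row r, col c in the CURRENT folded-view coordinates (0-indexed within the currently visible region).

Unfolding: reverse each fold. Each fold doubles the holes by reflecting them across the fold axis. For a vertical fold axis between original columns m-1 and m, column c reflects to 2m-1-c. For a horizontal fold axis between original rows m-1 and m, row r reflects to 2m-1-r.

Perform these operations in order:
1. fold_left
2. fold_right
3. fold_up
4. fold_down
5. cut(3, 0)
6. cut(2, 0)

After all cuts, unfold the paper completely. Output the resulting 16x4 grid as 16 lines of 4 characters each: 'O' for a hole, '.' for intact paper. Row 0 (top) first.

Op 1 fold_left: fold axis v@2; visible region now rows[0,16) x cols[0,2) = 16x2
Op 2 fold_right: fold axis v@1; visible region now rows[0,16) x cols[1,2) = 16x1
Op 3 fold_up: fold axis h@8; visible region now rows[0,8) x cols[1,2) = 8x1
Op 4 fold_down: fold axis h@4; visible region now rows[4,8) x cols[1,2) = 4x1
Op 5 cut(3, 0): punch at orig (7,1); cuts so far [(7, 1)]; region rows[4,8) x cols[1,2) = 4x1
Op 6 cut(2, 0): punch at orig (6,1); cuts so far [(6, 1), (7, 1)]; region rows[4,8) x cols[1,2) = 4x1
Unfold 1 (reflect across h@4): 4 holes -> [(0, 1), (1, 1), (6, 1), (7, 1)]
Unfold 2 (reflect across h@8): 8 holes -> [(0, 1), (1, 1), (6, 1), (7, 1), (8, 1), (9, 1), (14, 1), (15, 1)]
Unfold 3 (reflect across v@1): 16 holes -> [(0, 0), (0, 1), (1, 0), (1, 1), (6, 0), (6, 1), (7, 0), (7, 1), (8, 0), (8, 1), (9, 0), (9, 1), (14, 0), (14, 1), (15, 0), (15, 1)]
Unfold 4 (reflect across v@2): 32 holes -> [(0, 0), (0, 1), (0, 2), (0, 3), (1, 0), (1, 1), (1, 2), (1, 3), (6, 0), (6, 1), (6, 2), (6, 3), (7, 0), (7, 1), (7, 2), (7, 3), (8, 0), (8, 1), (8, 2), (8, 3), (9, 0), (9, 1), (9, 2), (9, 3), (14, 0), (14, 1), (14, 2), (14, 3), (15, 0), (15, 1), (15, 2), (15, 3)]

Answer: OOOO
OOOO
....
....
....
....
OOOO
OOOO
OOOO
OOOO
....
....
....
....
OOOO
OOOO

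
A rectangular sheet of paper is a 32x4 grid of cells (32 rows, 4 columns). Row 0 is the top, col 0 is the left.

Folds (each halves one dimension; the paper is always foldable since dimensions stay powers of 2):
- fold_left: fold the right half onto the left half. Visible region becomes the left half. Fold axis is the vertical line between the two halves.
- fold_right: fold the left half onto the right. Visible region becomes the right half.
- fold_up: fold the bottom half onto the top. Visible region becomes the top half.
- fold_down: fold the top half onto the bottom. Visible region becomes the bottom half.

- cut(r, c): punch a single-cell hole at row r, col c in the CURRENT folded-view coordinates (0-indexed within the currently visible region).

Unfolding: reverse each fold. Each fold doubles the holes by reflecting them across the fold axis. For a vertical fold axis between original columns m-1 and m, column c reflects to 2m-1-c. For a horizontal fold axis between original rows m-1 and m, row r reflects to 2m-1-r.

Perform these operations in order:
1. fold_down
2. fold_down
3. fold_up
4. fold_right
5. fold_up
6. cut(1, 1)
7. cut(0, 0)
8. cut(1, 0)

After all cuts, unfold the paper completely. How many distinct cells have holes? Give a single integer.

Op 1 fold_down: fold axis h@16; visible region now rows[16,32) x cols[0,4) = 16x4
Op 2 fold_down: fold axis h@24; visible region now rows[24,32) x cols[0,4) = 8x4
Op 3 fold_up: fold axis h@28; visible region now rows[24,28) x cols[0,4) = 4x4
Op 4 fold_right: fold axis v@2; visible region now rows[24,28) x cols[2,4) = 4x2
Op 5 fold_up: fold axis h@26; visible region now rows[24,26) x cols[2,4) = 2x2
Op 6 cut(1, 1): punch at orig (25,3); cuts so far [(25, 3)]; region rows[24,26) x cols[2,4) = 2x2
Op 7 cut(0, 0): punch at orig (24,2); cuts so far [(24, 2), (25, 3)]; region rows[24,26) x cols[2,4) = 2x2
Op 8 cut(1, 0): punch at orig (25,2); cuts so far [(24, 2), (25, 2), (25, 3)]; region rows[24,26) x cols[2,4) = 2x2
Unfold 1 (reflect across h@26): 6 holes -> [(24, 2), (25, 2), (25, 3), (26, 2), (26, 3), (27, 2)]
Unfold 2 (reflect across v@2): 12 holes -> [(24, 1), (24, 2), (25, 0), (25, 1), (25, 2), (25, 3), (26, 0), (26, 1), (26, 2), (26, 3), (27, 1), (27, 2)]
Unfold 3 (reflect across h@28): 24 holes -> [(24, 1), (24, 2), (25, 0), (25, 1), (25, 2), (25, 3), (26, 0), (26, 1), (26, 2), (26, 3), (27, 1), (27, 2), (28, 1), (28, 2), (29, 0), (29, 1), (29, 2), (29, 3), (30, 0), (30, 1), (30, 2), (30, 3), (31, 1), (31, 2)]
Unfold 4 (reflect across h@24): 48 holes -> [(16, 1), (16, 2), (17, 0), (17, 1), (17, 2), (17, 3), (18, 0), (18, 1), (18, 2), (18, 3), (19, 1), (19, 2), (20, 1), (20, 2), (21, 0), (21, 1), (21, 2), (21, 3), (22, 0), (22, 1), (22, 2), (22, 3), (23, 1), (23, 2), (24, 1), (24, 2), (25, 0), (25, 1), (25, 2), (25, 3), (26, 0), (26, 1), (26, 2), (26, 3), (27, 1), (27, 2), (28, 1), (28, 2), (29, 0), (29, 1), (29, 2), (29, 3), (30, 0), (30, 1), (30, 2), (30, 3), (31, 1), (31, 2)]
Unfold 5 (reflect across h@16): 96 holes -> [(0, 1), (0, 2), (1, 0), (1, 1), (1, 2), (1, 3), (2, 0), (2, 1), (2, 2), (2, 3), (3, 1), (3, 2), (4, 1), (4, 2), (5, 0), (5, 1), (5, 2), (5, 3), (6, 0), (6, 1), (6, 2), (6, 3), (7, 1), (7, 2), (8, 1), (8, 2), (9, 0), (9, 1), (9, 2), (9, 3), (10, 0), (10, 1), (10, 2), (10, 3), (11, 1), (11, 2), (12, 1), (12, 2), (13, 0), (13, 1), (13, 2), (13, 3), (14, 0), (14, 1), (14, 2), (14, 3), (15, 1), (15, 2), (16, 1), (16, 2), (17, 0), (17, 1), (17, 2), (17, 3), (18, 0), (18, 1), (18, 2), (18, 3), (19, 1), (19, 2), (20, 1), (20, 2), (21, 0), (21, 1), (21, 2), (21, 3), (22, 0), (22, 1), (22, 2), (22, 3), (23, 1), (23, 2), (24, 1), (24, 2), (25, 0), (25, 1), (25, 2), (25, 3), (26, 0), (26, 1), (26, 2), (26, 3), (27, 1), (27, 2), (28, 1), (28, 2), (29, 0), (29, 1), (29, 2), (29, 3), (30, 0), (30, 1), (30, 2), (30, 3), (31, 1), (31, 2)]

Answer: 96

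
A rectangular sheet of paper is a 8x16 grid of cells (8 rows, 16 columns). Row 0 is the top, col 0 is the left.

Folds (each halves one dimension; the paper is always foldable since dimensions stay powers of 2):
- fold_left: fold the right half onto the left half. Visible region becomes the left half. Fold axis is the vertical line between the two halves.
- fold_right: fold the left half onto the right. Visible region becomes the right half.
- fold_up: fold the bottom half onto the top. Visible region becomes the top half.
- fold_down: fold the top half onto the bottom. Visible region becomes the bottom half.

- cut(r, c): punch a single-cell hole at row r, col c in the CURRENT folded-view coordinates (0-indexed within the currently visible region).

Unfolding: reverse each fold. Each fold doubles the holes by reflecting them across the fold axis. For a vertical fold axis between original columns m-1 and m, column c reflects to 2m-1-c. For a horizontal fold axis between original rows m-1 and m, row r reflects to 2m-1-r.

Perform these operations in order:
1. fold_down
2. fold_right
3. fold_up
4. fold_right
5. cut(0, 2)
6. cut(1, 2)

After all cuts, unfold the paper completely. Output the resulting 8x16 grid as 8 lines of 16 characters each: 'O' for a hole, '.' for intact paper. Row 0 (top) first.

Op 1 fold_down: fold axis h@4; visible region now rows[4,8) x cols[0,16) = 4x16
Op 2 fold_right: fold axis v@8; visible region now rows[4,8) x cols[8,16) = 4x8
Op 3 fold_up: fold axis h@6; visible region now rows[4,6) x cols[8,16) = 2x8
Op 4 fold_right: fold axis v@12; visible region now rows[4,6) x cols[12,16) = 2x4
Op 5 cut(0, 2): punch at orig (4,14); cuts so far [(4, 14)]; region rows[4,6) x cols[12,16) = 2x4
Op 6 cut(1, 2): punch at orig (5,14); cuts so far [(4, 14), (5, 14)]; region rows[4,6) x cols[12,16) = 2x4
Unfold 1 (reflect across v@12): 4 holes -> [(4, 9), (4, 14), (5, 9), (5, 14)]
Unfold 2 (reflect across h@6): 8 holes -> [(4, 9), (4, 14), (5, 9), (5, 14), (6, 9), (6, 14), (7, 9), (7, 14)]
Unfold 3 (reflect across v@8): 16 holes -> [(4, 1), (4, 6), (4, 9), (4, 14), (5, 1), (5, 6), (5, 9), (5, 14), (6, 1), (6, 6), (6, 9), (6, 14), (7, 1), (7, 6), (7, 9), (7, 14)]
Unfold 4 (reflect across h@4): 32 holes -> [(0, 1), (0, 6), (0, 9), (0, 14), (1, 1), (1, 6), (1, 9), (1, 14), (2, 1), (2, 6), (2, 9), (2, 14), (3, 1), (3, 6), (3, 9), (3, 14), (4, 1), (4, 6), (4, 9), (4, 14), (5, 1), (5, 6), (5, 9), (5, 14), (6, 1), (6, 6), (6, 9), (6, 14), (7, 1), (7, 6), (7, 9), (7, 14)]

Answer: .O....O..O....O.
.O....O..O....O.
.O....O..O....O.
.O....O..O....O.
.O....O..O....O.
.O....O..O....O.
.O....O..O....O.
.O....O..O....O.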